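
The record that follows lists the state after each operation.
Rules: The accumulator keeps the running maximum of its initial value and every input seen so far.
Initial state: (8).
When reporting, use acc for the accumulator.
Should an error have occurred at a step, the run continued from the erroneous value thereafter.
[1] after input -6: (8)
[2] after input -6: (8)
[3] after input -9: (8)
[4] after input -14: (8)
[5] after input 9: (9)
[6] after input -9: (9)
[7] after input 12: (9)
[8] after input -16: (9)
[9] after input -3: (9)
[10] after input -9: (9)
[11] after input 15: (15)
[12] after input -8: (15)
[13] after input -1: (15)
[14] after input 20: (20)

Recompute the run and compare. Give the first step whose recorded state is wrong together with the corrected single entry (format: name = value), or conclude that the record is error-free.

Recomputing the run from the initial state:
step 1: acc = 8
step 2: acc = 8
step 3: acc = 8
step 4: acc = 8
step 5: acc = 9
step 6: acc = 9
step 7: acc = 12
step 8: acc = 12
step 9: acc = 12
step 10: acc = 12
step 11: acc = 15
step 12: acc = 15
step 13: acc = 15
step 14: acc = 20
The first disagreement with the record is at step 7, where the value should be acc = 12.

step 7, acc = 12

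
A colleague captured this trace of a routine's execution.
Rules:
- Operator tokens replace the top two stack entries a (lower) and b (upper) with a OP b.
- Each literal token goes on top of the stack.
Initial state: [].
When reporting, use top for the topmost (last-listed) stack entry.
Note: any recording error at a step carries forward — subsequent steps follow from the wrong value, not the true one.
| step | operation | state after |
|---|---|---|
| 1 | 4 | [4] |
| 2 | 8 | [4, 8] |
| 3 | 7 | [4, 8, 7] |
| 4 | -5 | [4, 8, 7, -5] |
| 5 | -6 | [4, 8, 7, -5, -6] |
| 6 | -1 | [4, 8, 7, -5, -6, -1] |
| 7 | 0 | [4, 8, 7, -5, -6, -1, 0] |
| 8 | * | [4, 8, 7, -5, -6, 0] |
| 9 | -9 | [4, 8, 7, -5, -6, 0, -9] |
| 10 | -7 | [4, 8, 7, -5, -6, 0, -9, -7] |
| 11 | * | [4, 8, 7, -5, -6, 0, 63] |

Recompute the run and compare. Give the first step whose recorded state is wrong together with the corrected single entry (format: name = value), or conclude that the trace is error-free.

Recomputing the run from the initial state:
step 1: [4]
step 2: [4, 8]
step 3: [4, 8, 7]
step 4: [4, 8, 7, -5]
step 5: [4, 8, 7, -5, -6]
step 6: [4, 8, 7, -5, -6, -1]
step 7: [4, 8, 7, -5, -6, -1, 0]
step 8: [4, 8, 7, -5, -6, 0]
step 9: [4, 8, 7, -5, -6, 0, -9]
step 10: [4, 8, 7, -5, -6, 0, -9, -7]
step 11: [4, 8, 7, -5, -6, 0, 63]
This matches the trace at every step.

no error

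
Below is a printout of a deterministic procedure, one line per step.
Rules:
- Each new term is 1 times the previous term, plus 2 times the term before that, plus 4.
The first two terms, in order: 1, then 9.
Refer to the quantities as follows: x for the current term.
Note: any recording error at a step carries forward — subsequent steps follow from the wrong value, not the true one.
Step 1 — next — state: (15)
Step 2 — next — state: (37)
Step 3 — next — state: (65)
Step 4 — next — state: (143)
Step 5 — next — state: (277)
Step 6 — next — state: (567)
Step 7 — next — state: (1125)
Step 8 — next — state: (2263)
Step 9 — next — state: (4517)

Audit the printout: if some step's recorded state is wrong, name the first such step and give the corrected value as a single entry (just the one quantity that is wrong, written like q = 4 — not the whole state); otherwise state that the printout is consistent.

step 3, x = 71

step 1: x = 1*(9) + (2)*(1) + (4) = 15 -> matches
step 2: x = 1*(15) + (2)*(9) + (4) = 37 -> verified
step 3: x = 1*(37) + (2)*(15) + (4) = 71 -> not what was recorded
The earliest wrong entry is at step 3: it should read x = 71.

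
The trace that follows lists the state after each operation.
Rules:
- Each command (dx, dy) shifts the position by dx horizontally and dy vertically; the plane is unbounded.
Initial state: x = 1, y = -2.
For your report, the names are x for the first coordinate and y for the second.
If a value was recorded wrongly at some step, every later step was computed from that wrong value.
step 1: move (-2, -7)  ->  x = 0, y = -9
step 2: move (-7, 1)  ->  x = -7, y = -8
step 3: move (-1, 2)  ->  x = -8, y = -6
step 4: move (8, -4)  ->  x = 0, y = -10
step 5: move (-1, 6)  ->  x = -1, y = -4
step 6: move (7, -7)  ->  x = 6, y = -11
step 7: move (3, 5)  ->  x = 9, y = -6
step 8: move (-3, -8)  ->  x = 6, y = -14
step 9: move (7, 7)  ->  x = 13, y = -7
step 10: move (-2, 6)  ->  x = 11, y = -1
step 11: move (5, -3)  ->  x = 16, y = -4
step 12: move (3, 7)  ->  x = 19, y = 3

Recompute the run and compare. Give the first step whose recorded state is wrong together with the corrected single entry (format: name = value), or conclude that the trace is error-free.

Recomputing the run from the initial state:
step 1: x = -1, y = -9
step 2: x = -8, y = -8
step 3: x = -9, y = -6
step 4: x = -1, y = -10
step 5: x = -2, y = -4
step 6: x = 5, y = -11
step 7: x = 8, y = -6
step 8: x = 5, y = -14
step 9: x = 12, y = -7
step 10: x = 10, y = -1
step 11: x = 15, y = -4
step 12: x = 18, y = 3
The first disagreement with the trace is at step 1, where the value should be x = -1.

step 1, x = -1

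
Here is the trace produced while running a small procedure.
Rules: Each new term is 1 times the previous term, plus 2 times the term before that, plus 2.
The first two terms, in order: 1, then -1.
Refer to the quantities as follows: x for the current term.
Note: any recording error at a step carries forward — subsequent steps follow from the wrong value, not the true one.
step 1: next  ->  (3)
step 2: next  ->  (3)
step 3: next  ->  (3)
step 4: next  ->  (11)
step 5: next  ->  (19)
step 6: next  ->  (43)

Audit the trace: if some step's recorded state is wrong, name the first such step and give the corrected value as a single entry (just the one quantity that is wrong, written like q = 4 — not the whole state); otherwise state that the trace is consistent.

step 3, x = 11

1. x = 1*(-1) + (2)*(1) + (2) = 3 (no discrepancy)
2. x = 1*(3) + (2)*(-1) + (2) = 3 (checks out)
3. x = 1*(3) + (2)*(3) + (2) = 11 (first mismatch against the trace)
Step 3 is the first one off; corrected, x = 11.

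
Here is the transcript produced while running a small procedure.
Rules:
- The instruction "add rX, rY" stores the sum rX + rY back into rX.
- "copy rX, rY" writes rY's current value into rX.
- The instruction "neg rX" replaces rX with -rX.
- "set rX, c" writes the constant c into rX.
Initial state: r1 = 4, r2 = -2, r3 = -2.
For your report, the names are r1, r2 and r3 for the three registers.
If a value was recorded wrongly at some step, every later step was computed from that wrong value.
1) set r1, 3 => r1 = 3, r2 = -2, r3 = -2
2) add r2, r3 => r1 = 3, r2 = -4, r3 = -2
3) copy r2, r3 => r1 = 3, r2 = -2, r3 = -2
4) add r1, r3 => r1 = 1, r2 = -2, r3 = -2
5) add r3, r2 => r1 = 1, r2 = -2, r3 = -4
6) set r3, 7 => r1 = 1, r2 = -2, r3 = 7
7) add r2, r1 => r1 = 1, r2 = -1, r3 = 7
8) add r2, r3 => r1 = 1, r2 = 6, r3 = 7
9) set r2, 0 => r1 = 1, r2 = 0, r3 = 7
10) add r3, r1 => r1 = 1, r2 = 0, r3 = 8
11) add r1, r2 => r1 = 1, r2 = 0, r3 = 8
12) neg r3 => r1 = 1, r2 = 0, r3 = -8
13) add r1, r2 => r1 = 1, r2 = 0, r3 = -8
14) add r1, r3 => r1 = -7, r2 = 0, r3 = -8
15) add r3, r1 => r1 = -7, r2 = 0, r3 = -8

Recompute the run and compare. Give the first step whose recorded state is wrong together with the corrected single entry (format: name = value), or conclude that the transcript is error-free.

1. r1 = 3 (same as recorded)
2. r2 = -2 + -2 = -4 (consistent with the transcript)
3. r2 = -2 (same as recorded)
4. r1 = 3 + -2 = 1 (in agreement)
5. r3 = -2 + -2 = -4 (consistent with the transcript)
6. r3 = 7 (in agreement)
7. r2 = -2 + 1 = -1 (same as recorded)
8. r2 = -1 + 7 = 6 (confirmed correct)
9. r2 = 0 (matches)
10. r3 = 7 + 1 = 8 (checks out)
11. r1 = 1 + 0 = 1 (same as recorded)
12. r3 = -(8) = -8 (checks out)
13. r1 = 1 + 0 = 1 (consistent with the transcript)
14. r1 = 1 + -8 = -7 (checks out)
15. r3 = -8 + -7 = -15 (a discrepancy with the transcript)
That makes step 15 the first incorrect line — r3 = -15 is what it should show.

step 15, r3 = -15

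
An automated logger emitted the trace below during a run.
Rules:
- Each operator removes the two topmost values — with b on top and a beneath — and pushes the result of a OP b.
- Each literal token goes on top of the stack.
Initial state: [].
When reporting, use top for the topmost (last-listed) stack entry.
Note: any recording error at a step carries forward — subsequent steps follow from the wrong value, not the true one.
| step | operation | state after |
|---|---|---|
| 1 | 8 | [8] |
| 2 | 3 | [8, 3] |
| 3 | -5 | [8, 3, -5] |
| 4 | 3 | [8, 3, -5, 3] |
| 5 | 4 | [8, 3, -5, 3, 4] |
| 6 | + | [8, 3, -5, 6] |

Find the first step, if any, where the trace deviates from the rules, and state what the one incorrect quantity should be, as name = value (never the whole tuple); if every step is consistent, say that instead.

step 6, top = 7

step 1: push 8: top = 8 -> verified
step 2: push 3: top = 3 -> in agreement
step 3: push -5: top = -5 -> checks out
step 4: push 3: top = 3 -> in agreement
step 5: push 4: top = 4 -> in agreement
step 6: 3 + 4 = 7 -> the trace disagrees here
Conclusion: step 6 carries the first error; the entry should be top = 7.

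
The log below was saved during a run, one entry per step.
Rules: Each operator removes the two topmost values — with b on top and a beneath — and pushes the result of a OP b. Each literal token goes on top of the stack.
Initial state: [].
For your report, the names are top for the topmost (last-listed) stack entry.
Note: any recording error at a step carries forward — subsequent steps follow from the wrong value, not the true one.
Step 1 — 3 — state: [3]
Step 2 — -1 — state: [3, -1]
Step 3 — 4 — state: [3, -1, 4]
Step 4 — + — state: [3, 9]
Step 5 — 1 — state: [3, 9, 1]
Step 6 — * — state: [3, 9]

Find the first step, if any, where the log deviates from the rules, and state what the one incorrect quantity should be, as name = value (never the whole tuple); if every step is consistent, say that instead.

Step 1: push 3: top = 3 — verified.
Step 2: push -1: top = -1 — agrees with the log.
Step 3: push 4: top = 4 — same as recorded.
Step 4: -1 + 4 = 3 — the entry is off here.
Step 4 is the first one off; corrected, top = 3.

step 4, top = 3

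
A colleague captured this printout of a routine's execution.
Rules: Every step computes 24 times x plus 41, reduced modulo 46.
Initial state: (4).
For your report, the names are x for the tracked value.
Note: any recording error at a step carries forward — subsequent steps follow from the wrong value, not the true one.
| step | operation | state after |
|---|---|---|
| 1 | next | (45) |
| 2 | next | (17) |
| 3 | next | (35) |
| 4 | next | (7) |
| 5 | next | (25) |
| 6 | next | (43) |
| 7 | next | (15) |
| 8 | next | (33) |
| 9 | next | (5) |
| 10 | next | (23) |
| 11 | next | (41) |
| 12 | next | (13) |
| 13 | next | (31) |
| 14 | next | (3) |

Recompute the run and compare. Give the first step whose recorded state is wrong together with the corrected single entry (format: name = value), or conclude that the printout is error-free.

no error

Step 1: x = (24*4 + 41) mod 46 = 45 — agrees with the printout.
Step 2: x = (24*45 + 41) mod 46 = 17 — consistent with the printout.
Step 3: x = (24*17 + 41) mod 46 = 35 — matches.
Step 4: x = (24*35 + 41) mod 46 = 7 — agrees with the printout.
Step 5: x = (24*7 + 41) mod 46 = 25 — agrees with the printout.
Step 6: x = (24*25 + 41) mod 46 = 43 — no discrepancy.
Step 7: x = (24*43 + 41) mod 46 = 15 — confirmed correct.
Step 8: x = (24*15 + 41) mod 46 = 33 — verified.
Step 9: x = (24*33 + 41) mod 46 = 5 — matches.
Step 10: x = (24*5 + 41) mod 46 = 23 — matches.
Step 11: x = (24*23 + 41) mod 46 = 41 — matches.
Step 12: x = (24*41 + 41) mod 46 = 13 — checks out.
Step 13: x = (24*13 + 41) mod 46 = 31 — matches.
Step 14: x = (24*31 + 41) mod 46 = 3 — verified.
All steps check out; nothing to correct.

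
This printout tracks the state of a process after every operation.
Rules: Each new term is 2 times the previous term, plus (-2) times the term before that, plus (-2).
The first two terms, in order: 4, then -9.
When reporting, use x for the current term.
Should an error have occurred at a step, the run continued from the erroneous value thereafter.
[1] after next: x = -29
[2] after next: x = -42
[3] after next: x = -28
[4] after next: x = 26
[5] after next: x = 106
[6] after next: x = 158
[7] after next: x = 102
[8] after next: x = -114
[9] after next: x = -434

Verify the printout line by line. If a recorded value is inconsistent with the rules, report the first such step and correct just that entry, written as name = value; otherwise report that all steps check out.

Recomputing the run from the initial state:
step 1: x = -28
step 2: x = -40
step 3: x = -26
step 4: x = 26
step 5: x = 102
step 6: x = 150
step 7: x = 94
step 8: x = -114
step 9: x = -418
The first disagreement with the printout is at step 1, where the value should be x = -28.

step 1, x = -28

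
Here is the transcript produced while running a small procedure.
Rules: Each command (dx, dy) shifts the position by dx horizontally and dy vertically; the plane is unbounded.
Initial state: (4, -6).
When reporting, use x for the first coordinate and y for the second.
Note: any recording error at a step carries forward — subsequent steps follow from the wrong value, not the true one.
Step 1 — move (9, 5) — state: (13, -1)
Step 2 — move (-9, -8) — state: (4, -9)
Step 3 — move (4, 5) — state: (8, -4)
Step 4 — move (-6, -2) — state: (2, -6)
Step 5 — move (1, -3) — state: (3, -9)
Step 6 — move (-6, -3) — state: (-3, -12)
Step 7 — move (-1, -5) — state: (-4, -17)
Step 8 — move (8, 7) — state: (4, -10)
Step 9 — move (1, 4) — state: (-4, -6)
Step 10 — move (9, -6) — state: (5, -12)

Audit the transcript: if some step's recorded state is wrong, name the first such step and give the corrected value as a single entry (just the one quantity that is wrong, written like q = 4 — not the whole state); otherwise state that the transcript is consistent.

Step 1: x = 4 + (9) = 13, y = -6 + (5) = -1 — checks out.
Step 2: x = 13 + (-9) = 4, y = -1 + (-8) = -9 — no discrepancy.
Step 3: x = 4 + (4) = 8, y = -9 + (5) = -4 — confirmed correct.
Step 4: x = 8 + (-6) = 2, y = -4 + (-2) = -6 — matches.
Step 5: x = 2 + (1) = 3, y = -6 + (-3) = -9 — verified.
Step 6: x = 3 + (-6) = -3, y = -9 + (-3) = -12 — agrees with the transcript.
Step 7: x = -3 + (-1) = -4, y = -12 + (-5) = -17 — same as recorded.
Step 8: x = -4 + (8) = 4, y = -17 + (7) = -10 — exactly as logged.
Step 9: x = 4 + (1) = 5, y = -10 + (4) = -6 — the recorded entry deviates here.
So the first discrepancy is step 9, where the right value is x = 5.

step 9, x = 5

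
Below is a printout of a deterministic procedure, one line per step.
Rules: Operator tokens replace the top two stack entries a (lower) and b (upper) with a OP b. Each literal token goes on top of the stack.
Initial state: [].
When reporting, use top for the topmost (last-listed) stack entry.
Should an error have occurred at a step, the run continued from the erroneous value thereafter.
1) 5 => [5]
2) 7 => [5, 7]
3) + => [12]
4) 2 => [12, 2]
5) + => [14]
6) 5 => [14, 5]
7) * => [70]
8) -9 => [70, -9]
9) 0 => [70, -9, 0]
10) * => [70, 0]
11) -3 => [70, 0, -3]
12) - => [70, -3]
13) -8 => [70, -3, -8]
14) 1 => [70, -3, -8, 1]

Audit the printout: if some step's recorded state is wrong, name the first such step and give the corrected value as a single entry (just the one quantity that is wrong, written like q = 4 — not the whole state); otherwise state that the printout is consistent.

step 12, top = 3

step 1: push 5: top = 5 -> agrees with the printout
step 2: push 7: top = 7 -> consistent with the printout
step 3: 5 + 7 = 12 -> confirmed correct
step 4: push 2: top = 2 -> exactly as logged
step 5: 12 + 2 = 14 -> checks out
step 6: push 5: top = 5 -> exactly as logged
step 7: 14 * 5 = 70 -> matches
step 8: push -9: top = -9 -> verified
step 9: push 0: top = 0 -> exactly as logged
step 10: -9 * 0 = 0 -> same as recorded
step 11: push -3: top = -3 -> verified
step 12: 0 - -3 = 3 -> a discrepancy with the printout
The earliest wrong entry is at step 12: it should read top = 3.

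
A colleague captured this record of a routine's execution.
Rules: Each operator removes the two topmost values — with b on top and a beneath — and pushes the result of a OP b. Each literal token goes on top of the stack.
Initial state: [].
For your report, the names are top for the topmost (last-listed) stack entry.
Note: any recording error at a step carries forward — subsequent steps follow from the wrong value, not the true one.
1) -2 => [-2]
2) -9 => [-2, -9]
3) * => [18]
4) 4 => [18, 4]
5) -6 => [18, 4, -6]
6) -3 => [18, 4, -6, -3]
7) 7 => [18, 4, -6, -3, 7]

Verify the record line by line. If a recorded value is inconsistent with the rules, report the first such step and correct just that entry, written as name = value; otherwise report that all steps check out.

Recomputing the run from the initial state:
step 1: [-2]
step 2: [-2, -9]
step 3: [18]
step 4: [18, 4]
step 5: [18, 4, -6]
step 6: [18, 4, -6, -3]
step 7: [18, 4, -6, -3, 7]
This matches the record at every step.

no error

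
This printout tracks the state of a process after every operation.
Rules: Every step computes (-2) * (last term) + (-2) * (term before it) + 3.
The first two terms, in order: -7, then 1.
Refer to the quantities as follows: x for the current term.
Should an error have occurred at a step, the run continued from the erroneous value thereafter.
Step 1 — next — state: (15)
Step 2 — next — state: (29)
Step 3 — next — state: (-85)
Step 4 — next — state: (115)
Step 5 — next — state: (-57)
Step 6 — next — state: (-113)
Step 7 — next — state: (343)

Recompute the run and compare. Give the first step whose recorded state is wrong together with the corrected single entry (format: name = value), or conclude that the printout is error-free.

step 1: x = -2*(1) + (-2)*(-7) + (3) = 15 -> consistent with the printout
step 2: x = -2*(15) + (-2)*(1) + (3) = -29 -> the printout disagrees here
That makes step 2 the first incorrect line — x = -29 is what it should show.

step 2, x = -29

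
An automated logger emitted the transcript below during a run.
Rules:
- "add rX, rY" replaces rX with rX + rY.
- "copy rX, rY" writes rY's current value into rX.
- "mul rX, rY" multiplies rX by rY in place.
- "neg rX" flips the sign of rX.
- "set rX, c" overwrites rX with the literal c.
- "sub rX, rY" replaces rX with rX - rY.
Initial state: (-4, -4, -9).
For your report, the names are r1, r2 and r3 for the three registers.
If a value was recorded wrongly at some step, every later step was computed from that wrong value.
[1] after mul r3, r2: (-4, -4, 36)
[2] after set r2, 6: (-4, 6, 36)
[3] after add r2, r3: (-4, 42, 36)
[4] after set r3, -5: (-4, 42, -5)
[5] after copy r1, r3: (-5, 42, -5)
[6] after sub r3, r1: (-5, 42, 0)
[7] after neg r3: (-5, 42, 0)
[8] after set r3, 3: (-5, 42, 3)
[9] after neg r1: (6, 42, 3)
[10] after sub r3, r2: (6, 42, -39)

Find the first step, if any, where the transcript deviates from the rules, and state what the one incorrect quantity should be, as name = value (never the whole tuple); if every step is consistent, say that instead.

step 1: r3 = -9 * -4 = 36 -> same as recorded
step 2: r2 = 6 -> verified
step 3: r2 = 6 + 36 = 42 -> matches
step 4: r3 = -5 -> in agreement
step 5: r1 = -5 -> confirmed correct
step 6: r3 = -5 - -5 = 0 -> agrees with the transcript
step 7: r3 = -(0) = 0 -> same as recorded
step 8: r3 = 3 -> checks out
step 9: r1 = -(-5) = 5 -> this is not what the transcript shows
Step 9 is the first one off; corrected, r1 = 5.

step 9, r1 = 5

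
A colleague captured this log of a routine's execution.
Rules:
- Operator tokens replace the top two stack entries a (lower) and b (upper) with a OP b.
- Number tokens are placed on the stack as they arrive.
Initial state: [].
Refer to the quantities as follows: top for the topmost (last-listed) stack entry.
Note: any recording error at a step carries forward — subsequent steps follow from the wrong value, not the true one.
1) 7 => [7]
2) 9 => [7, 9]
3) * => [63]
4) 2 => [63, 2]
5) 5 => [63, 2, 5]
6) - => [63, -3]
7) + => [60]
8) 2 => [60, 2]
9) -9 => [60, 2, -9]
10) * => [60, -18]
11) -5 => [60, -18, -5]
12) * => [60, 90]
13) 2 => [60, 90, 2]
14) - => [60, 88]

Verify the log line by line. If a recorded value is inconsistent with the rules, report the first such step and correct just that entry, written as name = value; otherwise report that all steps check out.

no error

step 1: push 7: top = 7 -> confirmed correct
step 2: push 9: top = 9 -> checks out
step 3: 7 * 9 = 63 -> same as recorded
step 4: push 2: top = 2 -> in agreement
step 5: push 5: top = 5 -> verified
step 6: 2 - 5 = -3 -> exactly as logged
step 7: 63 + -3 = 60 -> consistent with the log
step 8: push 2: top = 2 -> no discrepancy
step 9: push -9: top = -9 -> matches
step 10: 2 * -9 = -18 -> same as recorded
step 11: push -5: top = -5 -> in agreement
step 12: -18 * -5 = 90 -> verified
step 13: push 2: top = 2 -> in agreement
step 14: 90 - 2 = 88 -> no discrepancy
The whole run recomputes cleanly — no discrepancies.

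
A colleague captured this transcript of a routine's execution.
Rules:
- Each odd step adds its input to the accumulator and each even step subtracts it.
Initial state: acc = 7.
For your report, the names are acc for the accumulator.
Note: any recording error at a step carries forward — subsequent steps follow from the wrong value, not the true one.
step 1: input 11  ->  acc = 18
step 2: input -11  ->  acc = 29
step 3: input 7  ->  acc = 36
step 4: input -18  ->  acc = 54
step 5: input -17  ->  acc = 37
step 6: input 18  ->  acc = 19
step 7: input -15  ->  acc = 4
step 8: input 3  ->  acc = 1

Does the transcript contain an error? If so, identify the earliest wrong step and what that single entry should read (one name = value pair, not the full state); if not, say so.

Recomputing the run from the initial state:
step 1: acc = 18
step 2: acc = 29
step 3: acc = 36
step 4: acc = 54
step 5: acc = 37
step 6: acc = 19
step 7: acc = 4
step 8: acc = 1
This matches the transcript at every step.

no error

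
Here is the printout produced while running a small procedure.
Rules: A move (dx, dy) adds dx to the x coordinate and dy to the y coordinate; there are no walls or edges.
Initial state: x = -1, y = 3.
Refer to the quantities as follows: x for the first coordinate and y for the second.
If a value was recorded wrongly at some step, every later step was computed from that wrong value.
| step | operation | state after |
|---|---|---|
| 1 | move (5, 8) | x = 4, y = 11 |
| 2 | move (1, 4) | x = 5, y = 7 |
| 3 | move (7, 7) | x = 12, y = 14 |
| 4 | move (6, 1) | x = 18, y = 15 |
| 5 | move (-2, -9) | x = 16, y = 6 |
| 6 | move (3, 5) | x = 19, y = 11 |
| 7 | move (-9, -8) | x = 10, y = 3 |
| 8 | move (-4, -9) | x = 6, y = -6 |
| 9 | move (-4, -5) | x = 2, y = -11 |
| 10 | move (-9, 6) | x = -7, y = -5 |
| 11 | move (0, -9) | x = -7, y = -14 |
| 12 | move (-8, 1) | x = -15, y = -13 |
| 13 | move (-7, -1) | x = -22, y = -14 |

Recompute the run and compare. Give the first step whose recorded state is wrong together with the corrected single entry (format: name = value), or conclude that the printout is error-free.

step 2, y = 15

1. x = -1 + (5) = 4, y = 3 + (8) = 11 (matches)
2. x = 4 + (1) = 5, y = 11 + (4) = 15 (the printout disagrees here)
First incorrect step: 2; the correct value is y = 15.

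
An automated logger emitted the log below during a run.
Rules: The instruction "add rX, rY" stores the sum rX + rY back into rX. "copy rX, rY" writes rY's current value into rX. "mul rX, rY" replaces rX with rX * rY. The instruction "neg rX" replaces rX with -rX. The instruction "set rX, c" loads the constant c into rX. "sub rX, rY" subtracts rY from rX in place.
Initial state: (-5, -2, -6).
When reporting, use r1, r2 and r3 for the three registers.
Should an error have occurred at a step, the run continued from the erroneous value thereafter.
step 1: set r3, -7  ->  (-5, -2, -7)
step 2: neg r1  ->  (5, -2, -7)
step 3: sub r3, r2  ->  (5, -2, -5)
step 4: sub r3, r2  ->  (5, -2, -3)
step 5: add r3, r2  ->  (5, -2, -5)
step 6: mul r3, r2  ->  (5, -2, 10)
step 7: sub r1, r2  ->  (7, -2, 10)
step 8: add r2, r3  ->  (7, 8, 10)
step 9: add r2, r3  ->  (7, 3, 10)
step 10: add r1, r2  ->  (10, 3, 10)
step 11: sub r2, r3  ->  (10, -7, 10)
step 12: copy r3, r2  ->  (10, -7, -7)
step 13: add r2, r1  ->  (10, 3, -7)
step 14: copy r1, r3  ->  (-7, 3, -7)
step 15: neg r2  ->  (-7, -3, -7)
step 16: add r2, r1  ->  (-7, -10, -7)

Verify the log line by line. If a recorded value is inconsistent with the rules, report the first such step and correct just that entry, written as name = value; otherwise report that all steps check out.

Recomputing the run from the initial state:
step 1: r1 = -5, r2 = -2, r3 = -7
step 2: r1 = 5, r2 = -2, r3 = -7
step 3: r1 = 5, r2 = -2, r3 = -5
step 4: r1 = 5, r2 = -2, r3 = -3
step 5: r1 = 5, r2 = -2, r3 = -5
step 6: r1 = 5, r2 = -2, r3 = 10
step 7: r1 = 7, r2 = -2, r3 = 10
step 8: r1 = 7, r2 = 8, r3 = 10
step 9: r1 = 7, r2 = 18, r3 = 10
step 10: r1 = 25, r2 = 18, r3 = 10
step 11: r1 = 25, r2 = 8, r3 = 10
step 12: r1 = 25, r2 = 8, r3 = 8
step 13: r1 = 25, r2 = 33, r3 = 8
step 14: r1 = 8, r2 = 33, r3 = 8
step 15: r1 = 8, r2 = -33, r3 = 8
step 16: r1 = 8, r2 = -25, r3 = 8
The first disagreement with the log is at step 9, where the value should be r2 = 18.

step 9, r2 = 18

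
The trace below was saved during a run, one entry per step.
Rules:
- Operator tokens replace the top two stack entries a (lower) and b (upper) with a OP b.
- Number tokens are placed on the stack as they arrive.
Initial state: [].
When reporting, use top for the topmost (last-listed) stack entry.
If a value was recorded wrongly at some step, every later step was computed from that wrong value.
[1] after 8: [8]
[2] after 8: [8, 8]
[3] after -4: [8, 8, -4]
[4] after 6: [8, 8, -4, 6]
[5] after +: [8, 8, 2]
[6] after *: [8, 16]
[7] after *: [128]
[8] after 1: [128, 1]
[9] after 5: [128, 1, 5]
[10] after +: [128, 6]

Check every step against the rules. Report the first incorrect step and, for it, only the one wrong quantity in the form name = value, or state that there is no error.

no error

1. push 8: top = 8 (same as recorded)
2. push 8: top = 8 (checks out)
3. push -4: top = -4 (agrees with the trace)
4. push 6: top = 6 (exactly as logged)
5. -4 + 6 = 2 (verified)
6. 8 * 2 = 16 (consistent with the trace)
7. 8 * 16 = 128 (verified)
8. push 1: top = 1 (checks out)
9. push 5: top = 5 (in agreement)
10. 1 + 5 = 6 (exactly as logged)
All entries verified; no error found.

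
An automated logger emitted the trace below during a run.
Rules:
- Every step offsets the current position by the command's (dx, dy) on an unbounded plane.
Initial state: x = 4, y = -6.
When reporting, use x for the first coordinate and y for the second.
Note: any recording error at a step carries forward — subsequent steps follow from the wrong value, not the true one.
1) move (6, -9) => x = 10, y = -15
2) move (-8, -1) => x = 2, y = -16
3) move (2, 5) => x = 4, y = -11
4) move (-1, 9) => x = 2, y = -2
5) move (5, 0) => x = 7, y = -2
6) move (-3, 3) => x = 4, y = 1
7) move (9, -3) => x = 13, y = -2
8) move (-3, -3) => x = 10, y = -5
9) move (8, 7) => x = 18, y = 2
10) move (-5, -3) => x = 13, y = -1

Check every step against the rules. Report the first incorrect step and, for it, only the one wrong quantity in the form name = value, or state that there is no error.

Recomputing the run from the initial state:
step 1: x = 10, y = -15
step 2: x = 2, y = -16
step 3: x = 4, y = -11
step 4: x = 3, y = -2
step 5: x = 8, y = -2
step 6: x = 5, y = 1
step 7: x = 14, y = -2
step 8: x = 11, y = -5
step 9: x = 19, y = 2
step 10: x = 14, y = -1
The first disagreement with the trace is at step 4, where the value should be x = 3.

step 4, x = 3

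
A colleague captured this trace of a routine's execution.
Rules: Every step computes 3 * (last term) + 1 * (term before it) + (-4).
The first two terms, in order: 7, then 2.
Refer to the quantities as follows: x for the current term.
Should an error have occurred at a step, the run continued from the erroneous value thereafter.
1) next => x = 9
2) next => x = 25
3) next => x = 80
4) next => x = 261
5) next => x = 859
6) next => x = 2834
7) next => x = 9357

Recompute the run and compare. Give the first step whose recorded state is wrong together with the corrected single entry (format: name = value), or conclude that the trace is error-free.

no error

Recomputing the run from the initial state:
step 1: x = 9
step 2: x = 25
step 3: x = 80
step 4: x = 261
step 5: x = 859
step 6: x = 2834
step 7: x = 9357
This matches the trace at every step.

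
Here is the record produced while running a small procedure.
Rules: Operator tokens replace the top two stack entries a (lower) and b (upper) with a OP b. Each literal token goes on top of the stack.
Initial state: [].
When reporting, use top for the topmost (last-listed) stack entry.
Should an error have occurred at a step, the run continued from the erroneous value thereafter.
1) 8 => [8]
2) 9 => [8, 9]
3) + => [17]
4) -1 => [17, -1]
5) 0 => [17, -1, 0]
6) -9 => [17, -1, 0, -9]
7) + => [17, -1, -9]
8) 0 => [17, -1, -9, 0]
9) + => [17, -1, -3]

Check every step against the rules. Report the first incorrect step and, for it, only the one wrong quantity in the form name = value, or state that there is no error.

step 9, top = -9

1. push 8: top = 8 (confirmed correct)
2. push 9: top = 9 (consistent with the record)
3. 8 + 9 = 17 (confirmed correct)
4. push -1: top = -1 (checks out)
5. push 0: top = 0 (matches)
6. push -9: top = -9 (confirmed correct)
7. 0 + -9 = -9 (in agreement)
8. push 0: top = 0 (in agreement)
9. -9 + 0 = -9 (a discrepancy with the record)
Step 9 is the first one off; corrected, top = -9.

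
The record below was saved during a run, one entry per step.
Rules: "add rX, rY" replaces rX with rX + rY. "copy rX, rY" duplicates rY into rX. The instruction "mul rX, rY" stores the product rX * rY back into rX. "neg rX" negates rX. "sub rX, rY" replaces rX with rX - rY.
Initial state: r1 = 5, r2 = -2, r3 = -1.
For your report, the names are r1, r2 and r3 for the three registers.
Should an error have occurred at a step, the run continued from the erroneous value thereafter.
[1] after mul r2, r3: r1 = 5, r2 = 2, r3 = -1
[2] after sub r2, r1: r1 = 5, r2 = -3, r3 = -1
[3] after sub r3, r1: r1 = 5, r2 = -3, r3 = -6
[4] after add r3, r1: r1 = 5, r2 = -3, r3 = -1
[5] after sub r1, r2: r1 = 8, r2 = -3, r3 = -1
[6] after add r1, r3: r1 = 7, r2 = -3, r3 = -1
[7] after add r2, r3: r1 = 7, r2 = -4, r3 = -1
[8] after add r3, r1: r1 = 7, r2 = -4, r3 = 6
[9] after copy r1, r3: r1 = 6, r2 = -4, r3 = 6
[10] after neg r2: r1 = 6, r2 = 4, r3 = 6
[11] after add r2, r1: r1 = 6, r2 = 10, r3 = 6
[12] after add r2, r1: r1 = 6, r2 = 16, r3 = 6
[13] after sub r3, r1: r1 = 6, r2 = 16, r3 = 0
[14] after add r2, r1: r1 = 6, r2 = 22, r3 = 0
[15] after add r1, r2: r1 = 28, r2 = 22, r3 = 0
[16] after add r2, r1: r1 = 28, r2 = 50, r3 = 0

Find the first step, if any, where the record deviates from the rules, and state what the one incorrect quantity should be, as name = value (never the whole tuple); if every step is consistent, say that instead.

step 1: r2 = -2 * -1 = 2 -> same as recorded
step 2: r2 = 2 - 5 = -3 -> exactly as logged
step 3: r3 = -1 - 5 = -6 -> consistent with the record
step 4: r3 = -6 + 5 = -1 -> in agreement
step 5: r1 = 5 - -3 = 8 -> exactly as logged
step 6: r1 = 8 + -1 = 7 -> agrees with the record
step 7: r2 = -3 + -1 = -4 -> no discrepancy
step 8: r3 = -1 + 7 = 6 -> same as recorded
step 9: r1 = 6 -> checks out
step 10: r2 = -(-4) = 4 -> same as recorded
step 11: r2 = 4 + 6 = 10 -> confirmed correct
step 12: r2 = 10 + 6 = 16 -> matches
step 13: r3 = 6 - 6 = 0 -> checks out
step 14: r2 = 16 + 6 = 22 -> same as recorded
step 15: r1 = 6 + 22 = 28 -> same as recorded
step 16: r2 = 22 + 28 = 50 -> matches
All entries verified; no error found.

no error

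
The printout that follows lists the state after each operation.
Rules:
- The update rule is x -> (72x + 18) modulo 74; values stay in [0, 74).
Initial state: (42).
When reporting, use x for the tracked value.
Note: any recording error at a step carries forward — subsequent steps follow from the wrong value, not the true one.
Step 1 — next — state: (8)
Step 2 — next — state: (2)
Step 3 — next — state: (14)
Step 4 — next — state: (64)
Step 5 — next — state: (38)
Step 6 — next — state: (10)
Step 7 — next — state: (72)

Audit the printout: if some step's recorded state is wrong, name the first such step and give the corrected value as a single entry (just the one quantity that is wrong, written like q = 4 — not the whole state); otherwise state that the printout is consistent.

step 6, x = 16

step 1: x = (72*42 + 18) mod 74 = 8 -> same as recorded
step 2: x = (72*8 + 18) mod 74 = 2 -> checks out
step 3: x = (72*2 + 18) mod 74 = 14 -> agrees with the printout
step 4: x = (72*14 + 18) mod 74 = 64 -> in agreement
step 5: x = (72*64 + 18) mod 74 = 38 -> in agreement
step 6: x = (72*38 + 18) mod 74 = 16 -> the recorded entry deviates here
Conclusion: step 6 carries the first error; the entry should be x = 16.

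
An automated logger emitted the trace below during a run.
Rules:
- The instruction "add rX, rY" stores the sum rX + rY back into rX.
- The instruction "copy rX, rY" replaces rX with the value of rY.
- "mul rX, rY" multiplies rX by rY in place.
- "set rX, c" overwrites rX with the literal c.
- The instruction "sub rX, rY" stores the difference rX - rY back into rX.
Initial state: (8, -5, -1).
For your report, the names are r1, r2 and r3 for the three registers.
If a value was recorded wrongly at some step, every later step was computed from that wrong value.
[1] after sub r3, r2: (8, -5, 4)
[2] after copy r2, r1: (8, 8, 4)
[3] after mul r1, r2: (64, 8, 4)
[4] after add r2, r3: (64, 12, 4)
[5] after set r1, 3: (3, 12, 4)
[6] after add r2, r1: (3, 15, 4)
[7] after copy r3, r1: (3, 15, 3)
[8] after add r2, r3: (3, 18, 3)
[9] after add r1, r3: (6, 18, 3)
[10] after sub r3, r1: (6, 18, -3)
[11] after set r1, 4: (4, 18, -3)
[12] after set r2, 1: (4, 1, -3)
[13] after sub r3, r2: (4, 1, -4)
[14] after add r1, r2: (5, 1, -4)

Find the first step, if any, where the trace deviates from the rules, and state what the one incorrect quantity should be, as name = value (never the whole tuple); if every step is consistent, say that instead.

no error

Step 1: r3 = -1 - -5 = 4 — agrees with the trace.
Step 2: r2 = 8 — verified.
Step 3: r1 = 8 * 8 = 64 — matches.
Step 4: r2 = 8 + 4 = 12 — matches.
Step 5: r1 = 3 — same as recorded.
Step 6: r2 = 12 + 3 = 15 — no discrepancy.
Step 7: r3 = 3 — no discrepancy.
Step 8: r2 = 15 + 3 = 18 — confirmed correct.
Step 9: r1 = 3 + 3 = 6 — agrees with the trace.
Step 10: r3 = 3 - 6 = -3 — agrees with the trace.
Step 11: r1 = 4 — in agreement.
Step 12: r2 = 1 — exactly as logged.
Step 13: r3 = -3 - 1 = -4 — verified.
Step 14: r1 = 4 + 1 = 5 — in agreement.
The whole run recomputes cleanly — no discrepancies.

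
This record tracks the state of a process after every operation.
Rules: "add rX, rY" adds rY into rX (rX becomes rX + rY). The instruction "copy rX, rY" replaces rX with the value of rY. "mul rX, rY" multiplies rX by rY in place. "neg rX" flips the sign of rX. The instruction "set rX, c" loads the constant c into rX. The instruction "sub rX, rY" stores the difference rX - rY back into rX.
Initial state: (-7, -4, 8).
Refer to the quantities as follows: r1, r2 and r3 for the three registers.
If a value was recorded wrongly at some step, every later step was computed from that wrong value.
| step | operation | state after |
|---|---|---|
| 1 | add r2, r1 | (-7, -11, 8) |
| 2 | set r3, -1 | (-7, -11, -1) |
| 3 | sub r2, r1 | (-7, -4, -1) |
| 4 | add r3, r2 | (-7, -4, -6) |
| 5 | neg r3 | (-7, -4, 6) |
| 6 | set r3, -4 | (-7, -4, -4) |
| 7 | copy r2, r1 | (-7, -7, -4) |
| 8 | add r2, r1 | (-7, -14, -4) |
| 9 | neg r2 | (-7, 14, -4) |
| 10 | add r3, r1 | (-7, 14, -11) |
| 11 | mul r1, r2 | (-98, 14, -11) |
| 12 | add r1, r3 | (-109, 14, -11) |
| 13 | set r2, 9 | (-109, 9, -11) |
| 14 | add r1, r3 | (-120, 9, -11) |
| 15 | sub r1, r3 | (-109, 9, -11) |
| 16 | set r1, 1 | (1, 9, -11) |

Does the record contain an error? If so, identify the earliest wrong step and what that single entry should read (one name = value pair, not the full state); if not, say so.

step 4, r3 = -5

Recomputing the run from the initial state:
step 1: r1 = -7, r2 = -11, r3 = 8
step 2: r1 = -7, r2 = -11, r3 = -1
step 3: r1 = -7, r2 = -4, r3 = -1
step 4: r1 = -7, r2 = -4, r3 = -5
step 5: r1 = -7, r2 = -4, r3 = 5
step 6: r1 = -7, r2 = -4, r3 = -4
step 7: r1 = -7, r2 = -7, r3 = -4
step 8: r1 = -7, r2 = -14, r3 = -4
step 9: r1 = -7, r2 = 14, r3 = -4
step 10: r1 = -7, r2 = 14, r3 = -11
step 11: r1 = -98, r2 = 14, r3 = -11
step 12: r1 = -109, r2 = 14, r3 = -11
step 13: r1 = -109, r2 = 9, r3 = -11
step 14: r1 = -120, r2 = 9, r3 = -11
step 15: r1 = -109, r2 = 9, r3 = -11
step 16: r1 = 1, r2 = 9, r3 = -11
The first disagreement with the record is at step 4, where the value should be r3 = -5.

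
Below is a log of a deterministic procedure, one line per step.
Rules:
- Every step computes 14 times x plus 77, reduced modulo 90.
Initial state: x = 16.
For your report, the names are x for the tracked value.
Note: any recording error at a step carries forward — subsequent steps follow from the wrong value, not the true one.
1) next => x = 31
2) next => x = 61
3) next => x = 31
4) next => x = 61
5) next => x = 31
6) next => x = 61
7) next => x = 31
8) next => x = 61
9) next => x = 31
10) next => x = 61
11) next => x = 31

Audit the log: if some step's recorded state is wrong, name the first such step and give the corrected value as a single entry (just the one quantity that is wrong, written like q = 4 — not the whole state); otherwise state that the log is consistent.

1. x = (14*16 + 77) mod 90 = 31 (confirmed correct)
2. x = (14*31 + 77) mod 90 = 61 (no discrepancy)
3. x = (14*61 + 77) mod 90 = 31 (verified)
4. x = (14*31 + 77) mod 90 = 61 (exactly as logged)
5. x = (14*61 + 77) mod 90 = 31 (consistent with the log)
6. x = (14*31 + 77) mod 90 = 61 (same as recorded)
7. x = (14*61 + 77) mod 90 = 31 (no discrepancy)
8. x = (14*31 + 77) mod 90 = 61 (in agreement)
9. x = (14*61 + 77) mod 90 = 31 (no discrepancy)
10. x = (14*31 + 77) mod 90 = 61 (agrees with the log)
11. x = (14*61 + 77) mod 90 = 31 (verified)
All steps check out; nothing to correct.

no error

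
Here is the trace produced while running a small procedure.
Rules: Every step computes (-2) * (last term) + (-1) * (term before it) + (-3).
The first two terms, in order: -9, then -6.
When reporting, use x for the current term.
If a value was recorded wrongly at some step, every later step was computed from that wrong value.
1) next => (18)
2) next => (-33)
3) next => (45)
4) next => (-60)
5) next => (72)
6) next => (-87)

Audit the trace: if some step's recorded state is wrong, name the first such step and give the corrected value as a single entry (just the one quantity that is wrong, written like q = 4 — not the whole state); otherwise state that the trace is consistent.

1. x = -2*(-6) + (-1)*(-9) + (-3) = 18 (no discrepancy)
2. x = -2*(18) + (-1)*(-6) + (-3) = -33 (exactly as logged)
3. x = -2*(-33) + (-1)*(18) + (-3) = 45 (matches)
4. x = -2*(45) + (-1)*(-33) + (-3) = -60 (agrees with the trace)
5. x = -2*(-60) + (-1)*(45) + (-3) = 72 (exactly as logged)
6. x = -2*(72) + (-1)*(-60) + (-3) = -87 (confirmed correct)
All steps check out; nothing to correct.

no error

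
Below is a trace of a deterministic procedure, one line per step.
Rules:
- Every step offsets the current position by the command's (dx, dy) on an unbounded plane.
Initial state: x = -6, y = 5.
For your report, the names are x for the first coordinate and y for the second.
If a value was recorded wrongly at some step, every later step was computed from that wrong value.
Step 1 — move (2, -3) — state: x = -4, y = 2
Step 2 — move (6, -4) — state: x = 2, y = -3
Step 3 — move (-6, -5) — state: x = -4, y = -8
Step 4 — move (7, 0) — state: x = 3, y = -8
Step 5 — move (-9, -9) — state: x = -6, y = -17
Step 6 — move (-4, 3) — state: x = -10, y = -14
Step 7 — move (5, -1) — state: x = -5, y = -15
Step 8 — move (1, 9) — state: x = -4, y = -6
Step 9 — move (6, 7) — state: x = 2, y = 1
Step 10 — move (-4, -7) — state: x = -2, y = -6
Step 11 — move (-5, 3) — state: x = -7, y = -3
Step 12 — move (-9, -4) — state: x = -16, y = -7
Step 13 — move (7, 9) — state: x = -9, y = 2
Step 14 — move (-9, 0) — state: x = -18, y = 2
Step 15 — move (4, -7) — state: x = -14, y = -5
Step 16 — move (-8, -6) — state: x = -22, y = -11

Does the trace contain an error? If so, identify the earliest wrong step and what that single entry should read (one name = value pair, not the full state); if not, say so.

Recomputing the run from the initial state:
step 1: x = -4, y = 2
step 2: x = 2, y = -2
step 3: x = -4, y = -7
step 4: x = 3, y = -7
step 5: x = -6, y = -16
step 6: x = -10, y = -13
step 7: x = -5, y = -14
step 8: x = -4, y = -5
step 9: x = 2, y = 2
step 10: x = -2, y = -5
step 11: x = -7, y = -2
step 12: x = -16, y = -6
step 13: x = -9, y = 3
step 14: x = -18, y = 3
step 15: x = -14, y = -4
step 16: x = -22, y = -10
The first disagreement with the trace is at step 2, where the value should be y = -2.

step 2, y = -2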